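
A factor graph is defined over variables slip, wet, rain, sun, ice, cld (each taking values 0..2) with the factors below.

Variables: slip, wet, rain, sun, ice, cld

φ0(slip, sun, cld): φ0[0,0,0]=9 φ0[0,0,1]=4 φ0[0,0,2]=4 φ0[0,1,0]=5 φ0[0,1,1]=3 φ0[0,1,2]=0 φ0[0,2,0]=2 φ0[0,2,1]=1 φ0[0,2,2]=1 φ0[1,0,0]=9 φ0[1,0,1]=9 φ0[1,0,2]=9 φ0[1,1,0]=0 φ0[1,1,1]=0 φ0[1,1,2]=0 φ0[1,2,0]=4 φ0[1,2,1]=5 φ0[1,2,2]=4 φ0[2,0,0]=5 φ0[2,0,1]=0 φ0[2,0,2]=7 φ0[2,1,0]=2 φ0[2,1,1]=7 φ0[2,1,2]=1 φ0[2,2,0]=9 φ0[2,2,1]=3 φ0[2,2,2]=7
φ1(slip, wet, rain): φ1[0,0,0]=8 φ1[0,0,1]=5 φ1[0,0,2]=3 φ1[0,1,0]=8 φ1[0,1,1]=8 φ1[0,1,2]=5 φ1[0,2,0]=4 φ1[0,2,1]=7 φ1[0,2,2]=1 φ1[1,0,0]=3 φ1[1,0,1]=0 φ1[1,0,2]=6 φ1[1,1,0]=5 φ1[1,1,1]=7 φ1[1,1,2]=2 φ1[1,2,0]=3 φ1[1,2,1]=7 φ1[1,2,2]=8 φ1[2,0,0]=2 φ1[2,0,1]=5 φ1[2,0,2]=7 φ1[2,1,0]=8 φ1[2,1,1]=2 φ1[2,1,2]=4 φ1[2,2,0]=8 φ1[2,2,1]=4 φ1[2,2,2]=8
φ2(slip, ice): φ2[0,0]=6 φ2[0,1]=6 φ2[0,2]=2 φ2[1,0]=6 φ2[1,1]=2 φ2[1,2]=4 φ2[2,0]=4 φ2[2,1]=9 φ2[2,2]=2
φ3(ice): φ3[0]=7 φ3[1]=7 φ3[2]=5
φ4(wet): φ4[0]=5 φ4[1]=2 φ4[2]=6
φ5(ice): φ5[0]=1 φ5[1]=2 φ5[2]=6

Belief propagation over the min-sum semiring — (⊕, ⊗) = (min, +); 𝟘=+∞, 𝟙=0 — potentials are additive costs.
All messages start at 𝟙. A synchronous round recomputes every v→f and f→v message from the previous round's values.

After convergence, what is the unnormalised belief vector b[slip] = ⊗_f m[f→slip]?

b[slip] = [20, 15, 16]

init: all messages = 𝟙 over 3 values
r1 m[φ0→slip] = [0, 0, 0]
r1 m[φ0→sun] = [0, 0, 1]
r1 m[φ0→cld] = [0, 0, 0]
r1 m[φ1→slip] = [1, 0, 2]
r1 m[φ1→wet] = [0, 2, 1]
r1 m[φ1→rain] = [2, 0, 1]
r1 m[φ2→slip] = [2, 2, 2]
r1 m[φ2→ice] = [4, 2, 2]
r1 m[φ3→ice] = [7, 7, 5]
r1 m[φ4→wet] = [5, 2, 6]
r1 m[φ5→ice] = [1, 2, 6]
r1 m[slip→φ0] = [0, 0, 0]
r1 m[slip→φ1] = [0, 0, 0]
r1 m[slip→φ2] = [0, 0, 0]
r1 m[wet→φ1] = [0, 0, 0]
r1 m[wet→φ4] = [0, 0, 0]
r1 m[rain→φ1] = [0, 0, 0]
r1 m[sun→φ0] = [0, 0, 0]
r1 m[ice→φ2] = [0, 0, 0]
r1 m[ice→φ3] = [0, 0, 0]
r1 m[ice→φ5] = [0, 0, 0]
r1 m[cld→φ0] = [0, 0, 0]
r2 m[φ0→slip] = [0, 0, 0]
r2 m[φ0→sun] = [0, 0, 1]
r2 m[φ0→cld] = [0, 0, 0]
r2 m[φ1→slip] = [1, 0, 2]
r2 m[φ1→wet] = [0, 2, 1]
r2 m[φ1→rain] = [2, 0, 1]
r2 m[φ2→slip] = [2, 2, 2]
r2 m[φ2→ice] = [4, 2, 2]
r2 m[φ3→ice] = [7, 7, 5]
r2 m[φ4→wet] = [5, 2, 6]
r2 m[φ5→ice] = [1, 2, 6]
r2 m[slip→φ0] = [3, 2, 4]
r2 m[slip→φ1] = [2, 2, 2]
r2 m[slip→φ2] = [1, 0, 2]
r2 m[wet→φ1] = [5, 2, 6]
r2 m[wet→φ4] = [0, 2, 1]
r2 m[rain→φ1] = [0, 0, 0]
r2 m[sun→φ0] = [0, 0, 0]
r2 m[ice→φ2] = [8, 9, 11]
r2 m[ice→φ3] = [5, 4, 8]
r2 m[ice→φ5] = [11, 9, 7]
r2 m[cld→φ0] = [0, 0, 0]
r3 m[φ0→slip] = [0, 0, 0]
r3 m[φ0→sun] = [4, 2, 4]
r3 m[φ0→cld] = [2, 2, 2]
r3 m[φ1→slip] = [7, 4, 4]
r3 m[φ1→wet] = [2, 4, 3]
r3 m[φ1→rain] = [9, 6, 6]
r3 m[φ2→slip] = [13, 11, 12]
r3 m[φ2→ice] = [6, 2, 3]
r3 m[φ3→ice] = [7, 7, 5]
r3 m[φ4→wet] = [5, 2, 6]
r3 m[φ5→ice] = [1, 2, 6]
r3 m[slip→φ0] = [3, 2, 4]
r3 m[slip→φ1] = [2, 2, 2]
r3 m[slip→φ2] = [1, 0, 2]
r3 m[wet→φ1] = [5, 2, 6]
r3 m[wet→φ4] = [0, 2, 1]
r3 m[rain→φ1] = [0, 0, 0]
r3 m[sun→φ0] = [0, 0, 0]
r3 m[ice→φ2] = [8, 9, 11]
r3 m[ice→φ3] = [5, 4, 8]
r3 m[ice→φ5] = [11, 9, 7]
r3 m[cld→φ0] = [0, 0, 0]
r4 m[φ0→slip] = [0, 0, 0]
r4 m[φ0→sun] = [4, 2, 4]
r4 m[φ0→cld] = [2, 2, 2]
r4 m[φ1→slip] = [7, 4, 4]
r4 m[φ1→wet] = [2, 4, 3]
r4 m[φ1→rain] = [9, 6, 6]
r4 m[φ2→slip] = [13, 11, 12]
r4 m[φ2→ice] = [6, 2, 3]
r4 m[φ3→ice] = [7, 7, 5]
r4 m[φ4→wet] = [5, 2, 6]
r4 m[φ5→ice] = [1, 2, 6]
r4 m[slip→φ0] = [20, 15, 16]
r4 m[slip→φ1] = [13, 11, 12]
r4 m[slip→φ2] = [7, 4, 4]
r4 m[wet→φ1] = [5, 2, 6]
r4 m[wet→φ4] = [2, 4, 3]
r4 m[rain→φ1] = [0, 0, 0]
r4 m[sun→φ0] = [0, 0, 0]
r4 m[ice→φ2] = [8, 9, 11]
r4 m[ice→φ3] = [7, 4, 9]
r4 m[ice→φ5] = [13, 9, 8]
r4 m[cld→φ0] = [0, 0, 0]
r5 m[φ0→slip] = [0, 0, 0]
r5 m[φ0→sun] = [16, 15, 19]
r5 m[φ0→cld] = [15, 15, 15]
r5 m[φ1→slip] = [7, 4, 4]
r5 m[φ1→wet] = [11, 13, 14]
r5 m[φ1→rain] = [18, 16, 15]
r5 m[φ2→slip] = [13, 11, 12]
r5 m[φ2→ice] = [8, 6, 6]
r5 m[φ3→ice] = [7, 7, 5]
r5 m[φ4→wet] = [5, 2, 6]
r5 m[φ5→ice] = [1, 2, 6]
r5 m[slip→φ0] = [20, 15, 16]
r5 m[slip→φ1] = [13, 11, 12]
r5 m[slip→φ2] = [7, 4, 4]
r5 m[wet→φ1] = [5, 2, 6]
r5 m[wet→φ4] = [2, 4, 3]
r5 m[rain→φ1] = [0, 0, 0]
r5 m[sun→φ0] = [0, 0, 0]
r5 m[ice→φ2] = [8, 9, 11]
r5 m[ice→φ3] = [7, 4, 9]
r5 m[ice→φ5] = [13, 9, 8]
r5 m[cld→φ0] = [0, 0, 0]
r6 m[φ0→slip] = [0, 0, 0]
r6 m[φ0→sun] = [16, 15, 19]
r6 m[φ0→cld] = [15, 15, 15]
r6 m[φ1→slip] = [7, 4, 4]
r6 m[φ1→wet] = [11, 13, 14]
r6 m[φ1→rain] = [18, 16, 15]
r6 m[φ2→slip] = [13, 11, 12]
r6 m[φ2→ice] = [8, 6, 6]
r6 m[φ3→ice] = [7, 7, 5]
r6 m[φ4→wet] = [5, 2, 6]
r6 m[φ5→ice] = [1, 2, 6]
r6 m[slip→φ0] = [20, 15, 16]
r6 m[slip→φ1] = [13, 11, 12]
r6 m[slip→φ2] = [7, 4, 4]
r6 m[wet→φ1] = [5, 2, 6]
r6 m[wet→φ4] = [11, 13, 14]
r6 m[rain→φ1] = [0, 0, 0]
r6 m[sun→φ0] = [0, 0, 0]
r6 m[ice→φ2] = [8, 9, 11]
r6 m[ice→φ3] = [9, 8, 12]
r6 m[ice→φ5] = [15, 13, 11]
r6 m[cld→φ0] = [0, 0, 0]
r7 m[φ0→slip] = [0, 0, 0]
r7 m[φ0→sun] = [16, 15, 19]
r7 m[φ0→cld] = [15, 15, 15]
r7 m[φ1→slip] = [7, 4, 4]
r7 m[φ1→wet] = [11, 13, 14]
r7 m[φ1→rain] = [18, 16, 15]
r7 m[φ2→slip] = [13, 11, 12]
r7 m[φ2→ice] = [8, 6, 6]
r7 m[φ3→ice] = [7, 7, 5]
r7 m[φ4→wet] = [5, 2, 6]
r7 m[φ5→ice] = [1, 2, 6]
r7 m[slip→φ0] = [20, 15, 16]
r7 m[slip→φ1] = [13, 11, 12]
r7 m[slip→φ2] = [7, 4, 4]
r7 m[wet→φ1] = [5, 2, 6]
r7 m[wet→φ4] = [11, 13, 14]
r7 m[rain→φ1] = [0, 0, 0]
r7 m[sun→φ0] = [0, 0, 0]
r7 m[ice→φ2] = [8, 9, 11]
r7 m[ice→φ3] = [9, 8, 12]
r7 m[ice→φ5] = [15, 13, 11]
r7 m[cld→φ0] = [0, 0, 0]
fixed point reached at round 7
b[slip] = ⊗ incoming = [20, 15, 16]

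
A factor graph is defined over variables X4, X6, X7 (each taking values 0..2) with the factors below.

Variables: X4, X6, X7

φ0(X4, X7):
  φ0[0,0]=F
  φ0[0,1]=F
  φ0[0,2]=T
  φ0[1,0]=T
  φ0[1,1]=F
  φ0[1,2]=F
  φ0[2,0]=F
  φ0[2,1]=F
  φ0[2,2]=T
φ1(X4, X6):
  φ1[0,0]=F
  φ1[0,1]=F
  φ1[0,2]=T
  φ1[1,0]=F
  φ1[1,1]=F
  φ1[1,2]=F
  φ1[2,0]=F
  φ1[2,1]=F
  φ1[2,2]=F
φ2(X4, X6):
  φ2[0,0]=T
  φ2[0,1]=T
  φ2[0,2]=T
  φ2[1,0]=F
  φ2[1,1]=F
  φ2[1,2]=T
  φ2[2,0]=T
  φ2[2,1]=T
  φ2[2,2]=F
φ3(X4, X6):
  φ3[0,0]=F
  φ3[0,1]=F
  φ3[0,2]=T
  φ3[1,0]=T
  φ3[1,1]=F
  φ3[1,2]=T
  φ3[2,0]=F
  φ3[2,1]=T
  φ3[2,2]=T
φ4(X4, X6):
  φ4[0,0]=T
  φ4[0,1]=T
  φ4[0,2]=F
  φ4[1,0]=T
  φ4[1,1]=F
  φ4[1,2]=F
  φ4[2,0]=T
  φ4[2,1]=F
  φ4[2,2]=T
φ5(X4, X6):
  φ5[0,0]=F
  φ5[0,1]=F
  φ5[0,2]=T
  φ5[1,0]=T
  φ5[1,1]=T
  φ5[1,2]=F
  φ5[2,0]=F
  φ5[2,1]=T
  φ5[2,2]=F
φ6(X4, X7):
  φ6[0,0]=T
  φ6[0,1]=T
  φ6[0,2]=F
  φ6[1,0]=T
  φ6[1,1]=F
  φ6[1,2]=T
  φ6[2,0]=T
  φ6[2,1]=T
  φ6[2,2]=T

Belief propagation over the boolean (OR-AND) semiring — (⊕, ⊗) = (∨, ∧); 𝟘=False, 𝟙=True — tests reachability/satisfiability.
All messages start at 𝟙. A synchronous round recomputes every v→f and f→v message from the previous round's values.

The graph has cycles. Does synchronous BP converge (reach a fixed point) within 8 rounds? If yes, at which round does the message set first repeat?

init: all messages = 𝟙 over 3 values
r1 m[φ0→X4] = [T, T, T]
r1 m[φ0→X7] = [T, F, T]
r1 m[φ1→X4] = [T, F, F]
r1 m[φ1→X6] = [F, F, T]
r1 m[φ2→X4] = [T, T, T]
r1 m[φ2→X6] = [T, T, T]
r1 m[φ3→X4] = [T, T, T]
r1 m[φ3→X6] = [T, T, T]
r1 m[φ4→X4] = [T, T, T]
r1 m[φ4→X6] = [T, T, T]
r1 m[φ5→X4] = [T, T, T]
r1 m[φ5→X6] = [T, T, T]
r1 m[φ6→X4] = [T, T, T]
r1 m[φ6→X7] = [T, T, T]
r1 m[X4→φ0] = [T, T, T]
r1 m[X4→φ1] = [T, T, T]
r1 m[X4→φ2] = [T, T, T]
r1 m[X4→φ3] = [T, T, T]
r1 m[X4→φ4] = [T, T, T]
r1 m[X4→φ5] = [T, T, T]
r1 m[X4→φ6] = [T, T, T]
r1 m[X6→φ1] = [T, T, T]
r1 m[X6→φ2] = [T, T, T]
r1 m[X6→φ3] = [T, T, T]
r1 m[X6→φ4] = [T, T, T]
r1 m[X6→φ5] = [T, T, T]
r1 m[X7→φ0] = [T, T, T]
r1 m[X7→φ6] = [T, T, T]
r2 m[φ0→X4] = [T, T, T]
r2 m[φ0→X7] = [T, F, T]
r2 m[φ1→X4] = [T, F, F]
r2 m[φ1→X6] = [F, F, T]
r2 m[φ2→X4] = [T, T, T]
r2 m[φ2→X6] = [T, T, T]
r2 m[φ3→X4] = [T, T, T]
r2 m[φ3→X6] = [T, T, T]
r2 m[φ4→X4] = [T, T, T]
r2 m[φ4→X6] = [T, T, T]
r2 m[φ5→X4] = [T, T, T]
r2 m[φ5→X6] = [T, T, T]
r2 m[φ6→X4] = [T, T, T]
r2 m[φ6→X7] = [T, T, T]
r2 m[X4→φ0] = [T, F, F]
r2 m[X4→φ1] = [T, T, T]
r2 m[X4→φ2] = [T, F, F]
r2 m[X4→φ3] = [T, F, F]
r2 m[X4→φ4] = [T, F, F]
r2 m[X4→φ5] = [T, F, F]
r2 m[X4→φ6] = [T, F, F]
r2 m[X6→φ1] = [T, T, T]
r2 m[X6→φ2] = [F, F, T]
r2 m[X6→φ3] = [F, F, T]
r2 m[X6→φ4] = [F, F, T]
r2 m[X6→φ5] = [F, F, T]
r2 m[X7→φ0] = [T, T, T]
r2 m[X7→φ6] = [T, F, T]
r3 m[φ0→X4] = [T, T, T]
r3 m[φ0→X7] = [F, F, T]
r3 m[φ1→X4] = [T, F, F]
r3 m[φ1→X6] = [F, F, T]
r3 m[φ2→X4] = [T, T, F]
r3 m[φ2→X6] = [T, T, T]
r3 m[φ3→X4] = [T, T, T]
r3 m[φ3→X6] = [F, F, T]
r3 m[φ4→X4] = [F, F, T]
r3 m[φ4→X6] = [T, T, F]
r3 m[φ5→X4] = [T, F, F]
r3 m[φ5→X6] = [F, F, T]
r3 m[φ6→X4] = [T, T, T]
r3 m[φ6→X7] = [T, T, F]
r3 m[X4→φ0] = [T, F, F]
r3 m[X4→φ1] = [T, T, T]
r3 m[X4→φ2] = [T, F, F]
r3 m[X4→φ3] = [T, F, F]
r3 m[X4→φ4] = [T, F, F]
r3 m[X4→φ5] = [T, F, F]
r3 m[X4→φ6] = [T, F, F]
r3 m[X6→φ1] = [T, T, T]
r3 m[X6→φ2] = [F, F, T]
r3 m[X6→φ3] = [F, F, T]
r3 m[X6→φ4] = [F, F, T]
r3 m[X6→φ5] = [F, F, T]
r3 m[X7→φ0] = [T, T, T]
r3 m[X7→φ6] = [T, F, T]
r4 m[φ0→X4] = [T, T, T]
r4 m[φ0→X7] = [F, F, T]
r4 m[φ1→X4] = [T, F, F]
r4 m[φ1→X6] = [F, F, T]
r4 m[φ2→X4] = [T, T, F]
r4 m[φ2→X6] = [T, T, T]
r4 m[φ3→X4] = [T, T, T]
r4 m[φ3→X6] = [F, F, T]
r4 m[φ4→X4] = [F, F, T]
r4 m[φ4→X6] = [T, T, F]
r4 m[φ5→X4] = [T, F, F]
r4 m[φ5→X6] = [F, F, T]
r4 m[φ6→X4] = [T, T, T]
r4 m[φ6→X7] = [T, T, F]
r4 m[X4→φ0] = [F, F, F]
r4 m[X4→φ1] = [F, F, F]
r4 m[X4→φ2] = [F, F, F]
r4 m[X4→φ3] = [F, F, F]
r4 m[X4→φ4] = [T, F, F]
r4 m[X4→φ5] = [F, F, F]
r4 m[X4→φ6] = [F, F, F]
r4 m[X6→φ1] = [F, F, F]
r4 m[X6→φ2] = [F, F, F]
r4 m[X6→φ3] = [F, F, F]
r4 m[X6→φ4] = [F, F, T]
r4 m[X6→φ5] = [F, F, F]
r4 m[X7→φ0] = [T, T, F]
r4 m[X7→φ6] = [F, F, T]
r5 m[φ0→X4] = [F, T, F]
r5 m[φ0→X7] = [F, F, F]
r5 m[φ1→X4] = [F, F, F]
r5 m[φ1→X6] = [F, F, F]
r5 m[φ2→X4] = [F, F, F]
r5 m[φ2→X6] = [F, F, F]
r5 m[φ3→X4] = [F, F, F]
r5 m[φ3→X6] = [F, F, F]
r5 m[φ4→X4] = [F, F, T]
r5 m[φ4→X6] = [T, T, F]
r5 m[φ5→X4] = [F, F, F]
r5 m[φ5→X6] = [F, F, F]
r5 m[φ6→X4] = [F, T, T]
r5 m[φ6→X7] = [F, F, F]
r5 m[X4→φ0] = [F, F, F]
r5 m[X4→φ1] = [F, F, F]
r5 m[X4→φ2] = [F, F, F]
r5 m[X4→φ3] = [F, F, F]
r5 m[X4→φ4] = [T, F, F]
r5 m[X4→φ5] = [F, F, F]
r5 m[X4→φ6] = [F, F, F]
r5 m[X6→φ1] = [F, F, F]
r5 m[X6→φ2] = [F, F, F]
r5 m[X6→φ3] = [F, F, F]
r5 m[X6→φ4] = [F, F, T]
r5 m[X6→φ5] = [F, F, F]
r5 m[X7→φ0] = [T, T, F]
r5 m[X7→φ6] = [F, F, T]
r6 m[φ0→X4] = [F, T, F]
r6 m[φ0→X7] = [F, F, F]
r6 m[φ1→X4] = [F, F, F]
r6 m[φ1→X6] = [F, F, F]
r6 m[φ2→X4] = [F, F, F]
r6 m[φ2→X6] = [F, F, F]
r6 m[φ3→X4] = [F, F, F]
r6 m[φ3→X6] = [F, F, F]
r6 m[φ4→X4] = [F, F, T]
r6 m[φ4→X6] = [T, T, F]
r6 m[φ5→X4] = [F, F, F]
r6 m[φ5→X6] = [F, F, F]
r6 m[φ6→X4] = [F, T, T]
r6 m[φ6→X7] = [F, F, F]
r6 m[X4→φ0] = [F, F, F]
r6 m[X4→φ1] = [F, F, F]
r6 m[X4→φ2] = [F, F, F]
r6 m[X4→φ3] = [F, F, F]
r6 m[X4→φ4] = [F, F, F]
r6 m[X4→φ5] = [F, F, F]
r6 m[X4→φ6] = [F, F, F]
r6 m[X6→φ1] = [F, F, F]
r6 m[X6→φ2] = [F, F, F]
r6 m[X6→φ3] = [F, F, F]
r6 m[X6→φ4] = [F, F, F]
r6 m[X6→φ5] = [F, F, F]
r6 m[X7→φ0] = [F, F, F]
r6 m[X7→φ6] = [F, F, F]
r7 m[φ0→X4] = [F, F, F]
r7 m[φ0→X7] = [F, F, F]
r7 m[φ1→X4] = [F, F, F]
r7 m[φ1→X6] = [F, F, F]
r7 m[φ2→X4] = [F, F, F]
r7 m[φ2→X6] = [F, F, F]
r7 m[φ3→X4] = [F, F, F]
r7 m[φ3→X6] = [F, F, F]
r7 m[φ4→X4] = [F, F, F]
r7 m[φ4→X6] = [F, F, F]
r7 m[φ5→X4] = [F, F, F]
r7 m[φ5→X6] = [F, F, F]
r7 m[φ6→X4] = [F, F, F]
r7 m[φ6→X7] = [F, F, F]
r7 m[X4→φ0] = [F, F, F]
r7 m[X4→φ1] = [F, F, F]
r7 m[X4→φ2] = [F, F, F]
r7 m[X4→φ3] = [F, F, F]
r7 m[X4→φ4] = [F, F, F]
r7 m[X4→φ5] = [F, F, F]
r7 m[X4→φ6] = [F, F, F]
r7 m[X6→φ1] = [F, F, F]
r7 m[X6→φ2] = [F, F, F]
r7 m[X6→φ3] = [F, F, F]
r7 m[X6→φ4] = [F, F, F]
r7 m[X6→φ5] = [F, F, F]
r7 m[X7→φ0] = [F, F, F]
r7 m[X7→φ6] = [F, F, F]
r8 m[φ0→X4] = [F, F, F]
r8 m[φ0→X7] = [F, F, F]
r8 m[φ1→X4] = [F, F, F]
r8 m[φ1→X6] = [F, F, F]
r8 m[φ2→X4] = [F, F, F]
r8 m[φ2→X6] = [F, F, F]
r8 m[φ3→X4] = [F, F, F]
r8 m[φ3→X6] = [F, F, F]
r8 m[φ4→X4] = [F, F, F]
r8 m[φ4→X6] = [F, F, F]
r8 m[φ5→X4] = [F, F, F]
r8 m[φ5→X6] = [F, F, F]
r8 m[φ6→X4] = [F, F, F]
r8 m[φ6→X7] = [F, F, F]
r8 m[X4→φ0] = [F, F, F]
r8 m[X4→φ1] = [F, F, F]
r8 m[X4→φ2] = [F, F, F]
r8 m[X4→φ3] = [F, F, F]
r8 m[X4→φ4] = [F, F, F]
r8 m[X4→φ5] = [F, F, F]
r8 m[X4→φ6] = [F, F, F]
r8 m[X6→φ1] = [F, F, F]
r8 m[X6→φ2] = [F, F, F]
r8 m[X6→φ3] = [F, F, F]
r8 m[X6→φ4] = [F, F, F]
r8 m[X6→φ5] = [F, F, F]
r8 m[X7→φ0] = [F, F, F]
r8 m[X7→φ6] = [F, F, F]
fixed point reached at round 8
messages reach a fixed point at round 8

CONVERGED at round 8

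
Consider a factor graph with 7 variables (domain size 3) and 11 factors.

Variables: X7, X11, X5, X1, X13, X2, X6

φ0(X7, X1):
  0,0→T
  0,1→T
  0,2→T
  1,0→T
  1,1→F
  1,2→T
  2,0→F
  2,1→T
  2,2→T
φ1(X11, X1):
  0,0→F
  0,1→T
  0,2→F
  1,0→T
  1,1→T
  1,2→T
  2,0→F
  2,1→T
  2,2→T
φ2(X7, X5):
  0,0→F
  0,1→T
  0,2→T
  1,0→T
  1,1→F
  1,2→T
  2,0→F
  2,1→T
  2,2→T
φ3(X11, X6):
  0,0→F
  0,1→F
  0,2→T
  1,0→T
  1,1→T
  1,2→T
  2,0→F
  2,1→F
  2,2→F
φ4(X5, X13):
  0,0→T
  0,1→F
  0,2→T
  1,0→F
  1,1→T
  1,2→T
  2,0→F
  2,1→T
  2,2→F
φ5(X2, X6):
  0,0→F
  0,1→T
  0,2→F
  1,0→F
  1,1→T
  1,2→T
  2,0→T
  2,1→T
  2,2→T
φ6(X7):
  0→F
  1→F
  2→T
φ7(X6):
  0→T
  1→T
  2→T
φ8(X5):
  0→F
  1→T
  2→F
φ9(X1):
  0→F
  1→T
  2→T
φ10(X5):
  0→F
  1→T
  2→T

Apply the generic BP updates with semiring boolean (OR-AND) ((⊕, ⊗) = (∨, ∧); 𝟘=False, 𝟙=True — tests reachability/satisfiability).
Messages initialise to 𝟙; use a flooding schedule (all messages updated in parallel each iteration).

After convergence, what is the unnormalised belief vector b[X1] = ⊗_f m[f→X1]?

b[X1] = [F, T, T]

init: all messages = 𝟙 over 3 values
r1 m[φ0→X7] = [T, T, T]
r1 m[φ0→X1] = [T, T, T]
r1 m[φ1→X11] = [T, T, T]
r1 m[φ1→X1] = [T, T, T]
r1 m[φ2→X7] = [T, T, T]
r1 m[φ2→X5] = [T, T, T]
r1 m[φ3→X11] = [T, T, F]
r1 m[φ3→X6] = [T, T, T]
r1 m[φ4→X5] = [T, T, T]
r1 m[φ4→X13] = [T, T, T]
r1 m[φ5→X2] = [T, T, T]
r1 m[φ5→X6] = [T, T, T]
r1 m[φ6→X7] = [F, F, T]
r1 m[φ7→X6] = [T, T, T]
r1 m[φ8→X5] = [F, T, F]
r1 m[φ9→X1] = [F, T, T]
r1 m[φ10→X5] = [F, T, T]
r1 m[X7→φ0] = [T, T, T]
r1 m[X7→φ2] = [T, T, T]
r1 m[X7→φ6] = [T, T, T]
r1 m[X11→φ1] = [T, T, T]
r1 m[X11→φ3] = [T, T, T]
r1 m[X5→φ2] = [T, T, T]
r1 m[X5→φ4] = [T, T, T]
r1 m[X5→φ8] = [T, T, T]
r1 m[X5→φ10] = [T, T, T]
r1 m[X1→φ0] = [T, T, T]
r1 m[X1→φ1] = [T, T, T]
r1 m[X1→φ9] = [T, T, T]
r1 m[X13→φ4] = [T, T, T]
r1 m[X2→φ5] = [T, T, T]
r1 m[X6→φ3] = [T, T, T]
r1 m[X6→φ5] = [T, T, T]
r1 m[X6→φ7] = [T, T, T]
r2 m[φ0→X7] = [T, T, T]
r2 m[φ0→X1] = [T, T, T]
r2 m[φ1→X11] = [T, T, T]
r2 m[φ1→X1] = [T, T, T]
r2 m[φ2→X7] = [T, T, T]
r2 m[φ2→X5] = [T, T, T]
r2 m[φ3→X11] = [T, T, F]
r2 m[φ3→X6] = [T, T, T]
r2 m[φ4→X5] = [T, T, T]
r2 m[φ4→X13] = [T, T, T]
r2 m[φ5→X2] = [T, T, T]
r2 m[φ5→X6] = [T, T, T]
r2 m[φ6→X7] = [F, F, T]
r2 m[φ7→X6] = [T, T, T]
r2 m[φ8→X5] = [F, T, F]
r2 m[φ9→X1] = [F, T, T]
r2 m[φ10→X5] = [F, T, T]
r2 m[X7→φ0] = [F, F, T]
r2 m[X7→φ2] = [F, F, T]
r2 m[X7→φ6] = [T, T, T]
r2 m[X11→φ1] = [T, T, F]
r2 m[X11→φ3] = [T, T, T]
r2 m[X5→φ2] = [F, T, F]
r2 m[X5→φ4] = [F, T, F]
r2 m[X5→φ8] = [F, T, T]
r2 m[X5→φ10] = [F, T, F]
r2 m[X1→φ0] = [F, T, T]
r2 m[X1→φ1] = [F, T, T]
r2 m[X1→φ9] = [T, T, T]
r2 m[X13→φ4] = [T, T, T]
r2 m[X2→φ5] = [T, T, T]
r2 m[X6→φ3] = [T, T, T]
r2 m[X6→φ5] = [T, T, T]
r2 m[X6→φ7] = [T, T, T]
r3 m[φ0→X7] = [T, T, T]
r3 m[φ0→X1] = [F, T, T]
r3 m[φ1→X11] = [T, T, T]
r3 m[φ1→X1] = [T, T, T]
r3 m[φ2→X7] = [T, F, T]
r3 m[φ2→X5] = [F, T, T]
r3 m[φ3→X11] = [T, T, F]
r3 m[φ3→X6] = [T, T, T]
r3 m[φ4→X5] = [T, T, T]
r3 m[φ4→X13] = [F, T, T]
r3 m[φ5→X2] = [T, T, T]
r3 m[φ5→X6] = [T, T, T]
r3 m[φ6→X7] = [F, F, T]
r3 m[φ7→X6] = [T, T, T]
r3 m[φ8→X5] = [F, T, F]
r3 m[φ9→X1] = [F, T, T]
r3 m[φ10→X5] = [F, T, T]
r3 m[X7→φ0] = [F, F, T]
r3 m[X7→φ2] = [F, F, T]
r3 m[X7→φ6] = [T, T, T]
r3 m[X11→φ1] = [T, T, F]
r3 m[X11→φ3] = [T, T, T]
r3 m[X5→φ2] = [F, T, F]
r3 m[X5→φ4] = [F, T, F]
r3 m[X5→φ8] = [F, T, T]
r3 m[X5→φ10] = [F, T, F]
r3 m[X1→φ0] = [F, T, T]
r3 m[X1→φ1] = [F, T, T]
r3 m[X1→φ9] = [T, T, T]
r3 m[X13→φ4] = [T, T, T]
r3 m[X2→φ5] = [T, T, T]
r3 m[X6→φ3] = [T, T, T]
r3 m[X6→φ5] = [T, T, T]
r3 m[X6→φ7] = [T, T, T]
r4 m[φ0→X7] = [T, T, T]
r4 m[φ0→X1] = [F, T, T]
r4 m[φ1→X11] = [T, T, T]
r4 m[φ1→X1] = [T, T, T]
r4 m[φ2→X7] = [T, F, T]
r4 m[φ2→X5] = [F, T, T]
r4 m[φ3→X11] = [T, T, F]
r4 m[φ3→X6] = [T, T, T]
r4 m[φ4→X5] = [T, T, T]
r4 m[φ4→X13] = [F, T, T]
r4 m[φ5→X2] = [T, T, T]
r4 m[φ5→X6] = [T, T, T]
r4 m[φ6→X7] = [F, F, T]
r4 m[φ7→X6] = [T, T, T]
r4 m[φ8→X5] = [F, T, F]
r4 m[φ9→X1] = [F, T, T]
r4 m[φ10→X5] = [F, T, T]
r4 m[X7→φ0] = [F, F, T]
r4 m[X7→φ2] = [F, F, T]
r4 m[X7→φ6] = [T, F, T]
r4 m[X11→φ1] = [T, T, F]
r4 m[X11→φ3] = [T, T, T]
r4 m[X5→φ2] = [F, T, F]
r4 m[X5→φ4] = [F, T, F]
r4 m[X5→φ8] = [F, T, T]
r4 m[X5→φ10] = [F, T, F]
r4 m[X1→φ0] = [F, T, T]
r4 m[X1→φ1] = [F, T, T]
r4 m[X1→φ9] = [F, T, T]
r4 m[X13→φ4] = [T, T, T]
r4 m[X2→φ5] = [T, T, T]
r4 m[X6→φ3] = [T, T, T]
r4 m[X6→φ5] = [T, T, T]
r4 m[X6→φ7] = [T, T, T]
r5 m[φ0→X7] = [T, T, T]
r5 m[φ0→X1] = [F, T, T]
r5 m[φ1→X11] = [T, T, T]
r5 m[φ1→X1] = [T, T, T]
r5 m[φ2→X7] = [T, F, T]
r5 m[φ2→X5] = [F, T, T]
r5 m[φ3→X11] = [T, T, F]
r5 m[φ3→X6] = [T, T, T]
r5 m[φ4→X5] = [T, T, T]
r5 m[φ4→X13] = [F, T, T]
r5 m[φ5→X2] = [T, T, T]
r5 m[φ5→X6] = [T, T, T]
r5 m[φ6→X7] = [F, F, T]
r5 m[φ7→X6] = [T, T, T]
r5 m[φ8→X5] = [F, T, F]
r5 m[φ9→X1] = [F, T, T]
r5 m[φ10→X5] = [F, T, T]
r5 m[X7→φ0] = [F, F, T]
r5 m[X7→φ2] = [F, F, T]
r5 m[X7→φ6] = [T, F, T]
r5 m[X11→φ1] = [T, T, F]
r5 m[X11→φ3] = [T, T, T]
r5 m[X5→φ2] = [F, T, F]
r5 m[X5→φ4] = [F, T, F]
r5 m[X5→φ8] = [F, T, T]
r5 m[X5→φ10] = [F, T, F]
r5 m[X1→φ0] = [F, T, T]
r5 m[X1→φ1] = [F, T, T]
r5 m[X1→φ9] = [F, T, T]
r5 m[X13→φ4] = [T, T, T]
r5 m[X2→φ5] = [T, T, T]
r5 m[X6→φ3] = [T, T, T]
r5 m[X6→φ5] = [T, T, T]
r5 m[X6→φ7] = [T, T, T]
fixed point reached at round 5
b[X1] = ⊗ incoming = [F, T, T]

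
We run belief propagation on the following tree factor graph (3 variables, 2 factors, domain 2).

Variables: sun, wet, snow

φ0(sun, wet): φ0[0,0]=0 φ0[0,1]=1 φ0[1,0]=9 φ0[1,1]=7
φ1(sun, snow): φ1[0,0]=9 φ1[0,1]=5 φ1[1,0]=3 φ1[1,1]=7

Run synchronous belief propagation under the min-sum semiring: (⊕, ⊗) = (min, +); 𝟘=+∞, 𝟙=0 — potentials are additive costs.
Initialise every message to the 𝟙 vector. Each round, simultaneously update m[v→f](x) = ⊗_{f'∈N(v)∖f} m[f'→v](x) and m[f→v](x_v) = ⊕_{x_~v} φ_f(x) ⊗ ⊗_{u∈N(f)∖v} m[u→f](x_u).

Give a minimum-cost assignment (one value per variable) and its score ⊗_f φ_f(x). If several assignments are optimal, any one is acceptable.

assignment: (sun=0, wet=0, snow=1); score = 5

init: all messages = 𝟙 over 2 values
r1 m[φ0→sun] = [0, 7]
r1 m[φ0→wet] = [0, 1]
r1 m[φ1→sun] = [5, 3]
r1 m[φ1→snow] = [3, 5]
r1 m[sun→φ0] = [0, 0]
r1 m[sun→φ1] = [0, 0]
r1 m[wet→φ0] = [0, 0]
r1 m[snow→φ1] = [0, 0]
r2 m[φ0→sun] = [0, 7]
r2 m[φ0→wet] = [0, 1]
r2 m[φ1→sun] = [5, 3]
r2 m[φ1→snow] = [3, 5]
r2 m[sun→φ0] = [5, 3]
r2 m[sun→φ1] = [0, 7]
r2 m[wet→φ0] = [0, 0]
r2 m[snow→φ1] = [0, 0]
r3 m[φ0→sun] = [0, 7]
r3 m[φ0→wet] = [5, 6]
r3 m[φ1→sun] = [5, 3]
r3 m[φ1→snow] = [9, 5]
r3 m[sun→φ0] = [5, 3]
r3 m[sun→φ1] = [0, 7]
r3 m[wet→φ0] = [0, 0]
r3 m[snow→φ1] = [0, 0]
r4 m[φ0→sun] = [0, 7]
r4 m[φ0→wet] = [5, 6]
r4 m[φ1→sun] = [5, 3]
r4 m[φ1→snow] = [9, 5]
r4 m[sun→φ0] = [5, 3]
r4 m[sun→φ1] = [0, 7]
r4 m[wet→φ0] = [0, 0]
r4 m[snow→φ1] = [0, 0]
fixed point reached at round 4
traceback from sun: (sun=0, wet=0, snow=1), score=5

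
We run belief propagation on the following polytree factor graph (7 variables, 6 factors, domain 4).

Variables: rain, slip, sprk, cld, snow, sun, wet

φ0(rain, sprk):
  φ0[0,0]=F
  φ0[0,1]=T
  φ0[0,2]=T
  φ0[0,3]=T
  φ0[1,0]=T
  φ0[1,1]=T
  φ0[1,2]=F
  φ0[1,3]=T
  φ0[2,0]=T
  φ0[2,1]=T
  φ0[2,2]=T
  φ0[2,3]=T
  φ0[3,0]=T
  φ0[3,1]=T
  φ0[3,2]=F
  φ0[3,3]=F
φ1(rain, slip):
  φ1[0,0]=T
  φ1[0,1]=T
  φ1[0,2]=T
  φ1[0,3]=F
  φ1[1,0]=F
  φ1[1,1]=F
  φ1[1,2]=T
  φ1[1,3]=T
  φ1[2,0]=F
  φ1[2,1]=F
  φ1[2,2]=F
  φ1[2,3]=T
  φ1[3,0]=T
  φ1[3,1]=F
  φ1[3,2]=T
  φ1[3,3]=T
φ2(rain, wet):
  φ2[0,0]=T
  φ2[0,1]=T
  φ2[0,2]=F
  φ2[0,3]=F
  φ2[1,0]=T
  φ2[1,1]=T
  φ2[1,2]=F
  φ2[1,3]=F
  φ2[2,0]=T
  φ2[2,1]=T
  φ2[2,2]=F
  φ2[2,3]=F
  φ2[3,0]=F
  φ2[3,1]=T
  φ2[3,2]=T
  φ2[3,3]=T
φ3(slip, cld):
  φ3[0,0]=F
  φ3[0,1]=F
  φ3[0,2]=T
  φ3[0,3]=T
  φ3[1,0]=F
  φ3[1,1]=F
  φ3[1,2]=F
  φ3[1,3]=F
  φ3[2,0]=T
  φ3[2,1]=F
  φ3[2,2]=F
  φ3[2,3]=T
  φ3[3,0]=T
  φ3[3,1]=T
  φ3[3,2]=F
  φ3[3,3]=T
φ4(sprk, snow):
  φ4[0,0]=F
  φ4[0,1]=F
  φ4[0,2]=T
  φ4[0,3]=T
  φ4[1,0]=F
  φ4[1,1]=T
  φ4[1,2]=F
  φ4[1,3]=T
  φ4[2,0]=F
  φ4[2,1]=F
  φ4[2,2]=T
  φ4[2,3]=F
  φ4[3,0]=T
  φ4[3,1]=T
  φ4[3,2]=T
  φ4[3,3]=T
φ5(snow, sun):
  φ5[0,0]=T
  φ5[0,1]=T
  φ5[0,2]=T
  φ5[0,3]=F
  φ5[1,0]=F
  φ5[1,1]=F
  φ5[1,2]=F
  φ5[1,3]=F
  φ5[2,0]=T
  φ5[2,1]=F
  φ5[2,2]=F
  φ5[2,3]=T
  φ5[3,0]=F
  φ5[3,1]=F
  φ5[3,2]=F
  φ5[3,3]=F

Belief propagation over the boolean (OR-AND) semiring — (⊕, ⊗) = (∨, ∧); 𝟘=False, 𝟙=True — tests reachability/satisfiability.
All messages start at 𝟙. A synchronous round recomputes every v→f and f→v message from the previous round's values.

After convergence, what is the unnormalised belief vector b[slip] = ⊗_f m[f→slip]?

init: all messages = 𝟙 over 4 values
r1 m[φ0→rain] = [T, T, T, T]
r1 m[φ0→sprk] = [T, T, T, T]
r1 m[φ1→rain] = [T, T, T, T]
r1 m[φ1→slip] = [T, T, T, T]
r1 m[φ2→rain] = [T, T, T, T]
r1 m[φ2→wet] = [T, T, T, T]
r1 m[φ3→slip] = [T, F, T, T]
r1 m[φ3→cld] = [T, T, T, T]
r1 m[φ4→sprk] = [T, T, T, T]
r1 m[φ4→snow] = [T, T, T, T]
r1 m[φ5→snow] = [T, F, T, F]
r1 m[φ5→sun] = [T, T, T, T]
r1 m[rain→φ0] = [T, T, T, T]
r1 m[rain→φ1] = [T, T, T, T]
r1 m[rain→φ2] = [T, T, T, T]
r1 m[slip→φ1] = [T, T, T, T]
r1 m[slip→φ3] = [T, T, T, T]
r1 m[sprk→φ0] = [T, T, T, T]
r1 m[sprk→φ4] = [T, T, T, T]
r1 m[cld→φ3] = [T, T, T, T]
r1 m[snow→φ4] = [T, T, T, T]
r1 m[snow→φ5] = [T, T, T, T]
r1 m[sun→φ5] = [T, T, T, T]
r1 m[wet→φ2] = [T, T, T, T]
r2 m[φ0→rain] = [T, T, T, T]
r2 m[φ0→sprk] = [T, T, T, T]
r2 m[φ1→rain] = [T, T, T, T]
r2 m[φ1→slip] = [T, T, T, T]
r2 m[φ2→rain] = [T, T, T, T]
r2 m[φ2→wet] = [T, T, T, T]
r2 m[φ3→slip] = [T, F, T, T]
r2 m[φ3→cld] = [T, T, T, T]
r2 m[φ4→sprk] = [T, T, T, T]
r2 m[φ4→snow] = [T, T, T, T]
r2 m[φ5→snow] = [T, F, T, F]
r2 m[φ5→sun] = [T, T, T, T]
r2 m[rain→φ0] = [T, T, T, T]
r2 m[rain→φ1] = [T, T, T, T]
r2 m[rain→φ2] = [T, T, T, T]
r2 m[slip→φ1] = [T, F, T, T]
r2 m[slip→φ3] = [T, T, T, T]
r2 m[sprk→φ0] = [T, T, T, T]
r2 m[sprk→φ4] = [T, T, T, T]
r2 m[cld→φ3] = [T, T, T, T]
r2 m[snow→φ4] = [T, F, T, F]
r2 m[snow→φ5] = [T, T, T, T]
r2 m[sun→φ5] = [T, T, T, T]
r2 m[wet→φ2] = [T, T, T, T]
r3 m[φ0→rain] = [T, T, T, T]
r3 m[φ0→sprk] = [T, T, T, T]
r3 m[φ1→rain] = [T, T, T, T]
r3 m[φ1→slip] = [T, T, T, T]
r3 m[φ2→rain] = [T, T, T, T]
r3 m[φ2→wet] = [T, T, T, T]
r3 m[φ3→slip] = [T, F, T, T]
r3 m[φ3→cld] = [T, T, T, T]
r3 m[φ4→sprk] = [T, F, T, T]
r3 m[φ4→snow] = [T, T, T, T]
r3 m[φ5→snow] = [T, F, T, F]
r3 m[φ5→sun] = [T, T, T, T]
r3 m[rain→φ0] = [T, T, T, T]
r3 m[rain→φ1] = [T, T, T, T]
r3 m[rain→φ2] = [T, T, T, T]
r3 m[slip→φ1] = [T, F, T, T]
r3 m[slip→φ3] = [T, T, T, T]
r3 m[sprk→φ0] = [T, T, T, T]
r3 m[sprk→φ4] = [T, T, T, T]
r3 m[cld→φ3] = [T, T, T, T]
r3 m[snow→φ4] = [T, F, T, F]
r3 m[snow→φ5] = [T, T, T, T]
r3 m[sun→φ5] = [T, T, T, T]
r3 m[wet→φ2] = [T, T, T, T]
r4 m[φ0→rain] = [T, T, T, T]
r4 m[φ0→sprk] = [T, T, T, T]
r4 m[φ1→rain] = [T, T, T, T]
r4 m[φ1→slip] = [T, T, T, T]
r4 m[φ2→rain] = [T, T, T, T]
r4 m[φ2→wet] = [T, T, T, T]
r4 m[φ3→slip] = [T, F, T, T]
r4 m[φ3→cld] = [T, T, T, T]
r4 m[φ4→sprk] = [T, F, T, T]
r4 m[φ4→snow] = [T, T, T, T]
r4 m[φ5→snow] = [T, F, T, F]
r4 m[φ5→sun] = [T, T, T, T]
r4 m[rain→φ0] = [T, T, T, T]
r4 m[rain→φ1] = [T, T, T, T]
r4 m[rain→φ2] = [T, T, T, T]
r4 m[slip→φ1] = [T, F, T, T]
r4 m[slip→φ3] = [T, T, T, T]
r4 m[sprk→φ0] = [T, F, T, T]
r4 m[sprk→φ4] = [T, T, T, T]
r4 m[cld→φ3] = [T, T, T, T]
r4 m[snow→φ4] = [T, F, T, F]
r4 m[snow→φ5] = [T, T, T, T]
r4 m[sun→φ5] = [T, T, T, T]
r4 m[wet→φ2] = [T, T, T, T]
r5 m[φ0→rain] = [T, T, T, T]
r5 m[φ0→sprk] = [T, T, T, T]
r5 m[φ1→rain] = [T, T, T, T]
r5 m[φ1→slip] = [T, T, T, T]
r5 m[φ2→rain] = [T, T, T, T]
r5 m[φ2→wet] = [T, T, T, T]
r5 m[φ3→slip] = [T, F, T, T]
r5 m[φ3→cld] = [T, T, T, T]
r5 m[φ4→sprk] = [T, F, T, T]
r5 m[φ4→snow] = [T, T, T, T]
r5 m[φ5→snow] = [T, F, T, F]
r5 m[φ5→sun] = [T, T, T, T]
r5 m[rain→φ0] = [T, T, T, T]
r5 m[rain→φ1] = [T, T, T, T]
r5 m[rain→φ2] = [T, T, T, T]
r5 m[slip→φ1] = [T, F, T, T]
r5 m[slip→φ3] = [T, T, T, T]
r5 m[sprk→φ0] = [T, F, T, T]
r5 m[sprk→φ4] = [T, T, T, T]
r5 m[cld→φ3] = [T, T, T, T]
r5 m[snow→φ4] = [T, F, T, F]
r5 m[snow→φ5] = [T, T, T, T]
r5 m[sun→φ5] = [T, T, T, T]
r5 m[wet→φ2] = [T, T, T, T]
fixed point reached at round 5
b[slip] = ⊗ incoming = [T, F, T, T]

b[slip] = [T, F, T, T]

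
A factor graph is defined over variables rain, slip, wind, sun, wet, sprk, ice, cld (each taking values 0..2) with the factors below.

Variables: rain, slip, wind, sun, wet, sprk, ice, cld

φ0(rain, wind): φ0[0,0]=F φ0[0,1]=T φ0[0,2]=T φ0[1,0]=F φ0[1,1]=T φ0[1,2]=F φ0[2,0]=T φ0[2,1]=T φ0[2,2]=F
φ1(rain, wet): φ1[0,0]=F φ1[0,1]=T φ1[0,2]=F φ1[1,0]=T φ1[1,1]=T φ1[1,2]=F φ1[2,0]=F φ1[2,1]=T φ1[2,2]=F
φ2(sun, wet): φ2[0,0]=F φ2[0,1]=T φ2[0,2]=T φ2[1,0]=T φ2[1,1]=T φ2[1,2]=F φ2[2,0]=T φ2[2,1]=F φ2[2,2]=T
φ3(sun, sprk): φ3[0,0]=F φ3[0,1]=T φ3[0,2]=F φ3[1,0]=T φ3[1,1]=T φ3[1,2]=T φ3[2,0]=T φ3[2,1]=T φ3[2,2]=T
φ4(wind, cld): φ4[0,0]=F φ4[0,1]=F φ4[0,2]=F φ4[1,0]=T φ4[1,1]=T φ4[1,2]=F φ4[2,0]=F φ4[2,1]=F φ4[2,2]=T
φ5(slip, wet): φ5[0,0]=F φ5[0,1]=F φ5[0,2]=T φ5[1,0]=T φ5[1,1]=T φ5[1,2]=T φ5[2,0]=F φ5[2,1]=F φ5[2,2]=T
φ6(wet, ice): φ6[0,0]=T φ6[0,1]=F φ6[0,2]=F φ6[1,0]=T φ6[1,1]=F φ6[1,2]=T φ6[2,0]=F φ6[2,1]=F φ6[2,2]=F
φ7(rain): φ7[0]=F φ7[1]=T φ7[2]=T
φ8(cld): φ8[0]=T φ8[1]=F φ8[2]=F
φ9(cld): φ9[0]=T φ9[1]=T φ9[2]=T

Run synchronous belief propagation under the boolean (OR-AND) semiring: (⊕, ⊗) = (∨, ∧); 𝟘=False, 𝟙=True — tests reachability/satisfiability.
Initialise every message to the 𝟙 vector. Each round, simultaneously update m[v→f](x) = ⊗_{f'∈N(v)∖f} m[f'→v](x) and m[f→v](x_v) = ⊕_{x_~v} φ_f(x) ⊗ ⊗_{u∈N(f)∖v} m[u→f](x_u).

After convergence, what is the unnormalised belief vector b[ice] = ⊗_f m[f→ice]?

init: all messages = 𝟙 over 3 values
r1 m[φ0→rain] = [T, T, T]
r1 m[φ0→wind] = [T, T, T]
r1 m[φ1→rain] = [T, T, T]
r1 m[φ1→wet] = [T, T, F]
r1 m[φ2→sun] = [T, T, T]
r1 m[φ2→wet] = [T, T, T]
r1 m[φ3→sun] = [T, T, T]
r1 m[φ3→sprk] = [T, T, T]
r1 m[φ4→wind] = [F, T, T]
r1 m[φ4→cld] = [T, T, T]
r1 m[φ5→slip] = [T, T, T]
r1 m[φ5→wet] = [T, T, T]
r1 m[φ6→wet] = [T, T, F]
r1 m[φ6→ice] = [T, F, T]
r1 m[φ7→rain] = [F, T, T]
r1 m[φ8→cld] = [T, F, F]
r1 m[φ9→cld] = [T, T, T]
r1 m[rain→φ0] = [T, T, T]
r1 m[rain→φ1] = [T, T, T]
r1 m[rain→φ7] = [T, T, T]
r1 m[slip→φ5] = [T, T, T]
r1 m[wind→φ0] = [T, T, T]
r1 m[wind→φ4] = [T, T, T]
r1 m[sun→φ2] = [T, T, T]
r1 m[sun→φ3] = [T, T, T]
r1 m[wet→φ1] = [T, T, T]
r1 m[wet→φ2] = [T, T, T]
r1 m[wet→φ5] = [T, T, T]
r1 m[wet→φ6] = [T, T, T]
r1 m[sprk→φ3] = [T, T, T]
r1 m[ice→φ6] = [T, T, T]
r1 m[cld→φ4] = [T, T, T]
r1 m[cld→φ8] = [T, T, T]
r1 m[cld→φ9] = [T, T, T]
r2 m[φ0→rain] = [T, T, T]
r2 m[φ0→wind] = [T, T, T]
r2 m[φ1→rain] = [T, T, T]
r2 m[φ1→wet] = [T, T, F]
r2 m[φ2→sun] = [T, T, T]
r2 m[φ2→wet] = [T, T, T]
r2 m[φ3→sun] = [T, T, T]
r2 m[φ3→sprk] = [T, T, T]
r2 m[φ4→wind] = [F, T, T]
r2 m[φ4→cld] = [T, T, T]
r2 m[φ5→slip] = [T, T, T]
r2 m[φ5→wet] = [T, T, T]
r2 m[φ6→wet] = [T, T, F]
r2 m[φ6→ice] = [T, F, T]
r2 m[φ7→rain] = [F, T, T]
r2 m[φ8→cld] = [T, F, F]
r2 m[φ9→cld] = [T, T, T]
r2 m[rain→φ0] = [F, T, T]
r2 m[rain→φ1] = [F, T, T]
r2 m[rain→φ7] = [T, T, T]
r2 m[slip→φ5] = [T, T, T]
r2 m[wind→φ0] = [F, T, T]
r2 m[wind→φ4] = [T, T, T]
r2 m[sun→φ2] = [T, T, T]
r2 m[sun→φ3] = [T, T, T]
r2 m[wet→φ1] = [T, T, F]
r2 m[wet→φ2] = [T, T, F]
r2 m[wet→φ5] = [T, T, F]
r2 m[wet→φ6] = [T, T, F]
r2 m[sprk→φ3] = [T, T, T]
r2 m[ice→φ6] = [T, T, T]
r2 m[cld→φ4] = [T, F, F]
r2 m[cld→φ8] = [T, T, T]
r2 m[cld→φ9] = [T, F, F]
r3 m[φ0→rain] = [T, T, T]
r3 m[φ0→wind] = [T, T, F]
r3 m[φ1→rain] = [T, T, T]
r3 m[φ1→wet] = [T, T, F]
r3 m[φ2→sun] = [T, T, T]
r3 m[φ2→wet] = [T, T, T]
r3 m[φ3→sun] = [T, T, T]
r3 m[φ3→sprk] = [T, T, T]
r3 m[φ4→wind] = [F, T, F]
r3 m[φ4→cld] = [T, T, T]
r3 m[φ5→slip] = [F, T, F]
r3 m[φ5→wet] = [T, T, T]
r3 m[φ6→wet] = [T, T, F]
r3 m[φ6→ice] = [T, F, T]
r3 m[φ7→rain] = [F, T, T]
r3 m[φ8→cld] = [T, F, F]
r3 m[φ9→cld] = [T, T, T]
r3 m[rain→φ0] = [F, T, T]
r3 m[rain→φ1] = [F, T, T]
r3 m[rain→φ7] = [T, T, T]
r3 m[slip→φ5] = [T, T, T]
r3 m[wind→φ0] = [F, T, T]
r3 m[wind→φ4] = [T, T, T]
r3 m[sun→φ2] = [T, T, T]
r3 m[sun→φ3] = [T, T, T]
r3 m[wet→φ1] = [T, T, F]
r3 m[wet→φ2] = [T, T, F]
r3 m[wet→φ5] = [T, T, F]
r3 m[wet→φ6] = [T, T, F]
r3 m[sprk→φ3] = [T, T, T]
r3 m[ice→φ6] = [T, T, T]
r3 m[cld→φ4] = [T, F, F]
r3 m[cld→φ8] = [T, T, T]
r3 m[cld→φ9] = [T, F, F]
r4 m[φ0→rain] = [T, T, T]
r4 m[φ0→wind] = [T, T, F]
r4 m[φ1→rain] = [T, T, T]
r4 m[φ1→wet] = [T, T, F]
r4 m[φ2→sun] = [T, T, T]
r4 m[φ2→wet] = [T, T, T]
r4 m[φ3→sun] = [T, T, T]
r4 m[φ3→sprk] = [T, T, T]
r4 m[φ4→wind] = [F, T, F]
r4 m[φ4→cld] = [T, T, T]
r4 m[φ5→slip] = [F, T, F]
r4 m[φ5→wet] = [T, T, T]
r4 m[φ6→wet] = [T, T, F]
r4 m[φ6→ice] = [T, F, T]
r4 m[φ7→rain] = [F, T, T]
r4 m[φ8→cld] = [T, F, F]
r4 m[φ9→cld] = [T, T, T]
r4 m[rain→φ0] = [F, T, T]
r4 m[rain→φ1] = [F, T, T]
r4 m[rain→φ7] = [T, T, T]
r4 m[slip→φ5] = [T, T, T]
r4 m[wind→φ0] = [F, T, F]
r4 m[wind→φ4] = [T, T, F]
r4 m[sun→φ2] = [T, T, T]
r4 m[sun→φ3] = [T, T, T]
r4 m[wet→φ1] = [T, T, F]
r4 m[wet→φ2] = [T, T, F]
r4 m[wet→φ5] = [T, T, F]
r4 m[wet→φ6] = [T, T, F]
r4 m[sprk→φ3] = [T, T, T]
r4 m[ice→φ6] = [T, T, T]
r4 m[cld→φ4] = [T, F, F]
r4 m[cld→φ8] = [T, T, T]
r4 m[cld→φ9] = [T, F, F]
r5 m[φ0→rain] = [T, T, T]
r5 m[φ0→wind] = [T, T, F]
r5 m[φ1→rain] = [T, T, T]
r5 m[φ1→wet] = [T, T, F]
r5 m[φ2→sun] = [T, T, T]
r5 m[φ2→wet] = [T, T, T]
r5 m[φ3→sun] = [T, T, T]
r5 m[φ3→sprk] = [T, T, T]
r5 m[φ4→wind] = [F, T, F]
r5 m[φ4→cld] = [T, T, F]
r5 m[φ5→slip] = [F, T, F]
r5 m[φ5→wet] = [T, T, T]
r5 m[φ6→wet] = [T, T, F]
r5 m[φ6→ice] = [T, F, T]
r5 m[φ7→rain] = [F, T, T]
r5 m[φ8→cld] = [T, F, F]
r5 m[φ9→cld] = [T, T, T]
r5 m[rain→φ0] = [F, T, T]
r5 m[rain→φ1] = [F, T, T]
r5 m[rain→φ7] = [T, T, T]
r5 m[slip→φ5] = [T, T, T]
r5 m[wind→φ0] = [F, T, F]
r5 m[wind→φ4] = [T, T, F]
r5 m[sun→φ2] = [T, T, T]
r5 m[sun→φ3] = [T, T, T]
r5 m[wet→φ1] = [T, T, F]
r5 m[wet→φ2] = [T, T, F]
r5 m[wet→φ5] = [T, T, F]
r5 m[wet→φ6] = [T, T, F]
r5 m[sprk→φ3] = [T, T, T]
r5 m[ice→φ6] = [T, T, T]
r5 m[cld→φ4] = [T, F, F]
r5 m[cld→φ8] = [T, T, T]
r5 m[cld→φ9] = [T, F, F]
r6 m[φ0→rain] = [T, T, T]
r6 m[φ0→wind] = [T, T, F]
r6 m[φ1→rain] = [T, T, T]
r6 m[φ1→wet] = [T, T, F]
r6 m[φ2→sun] = [T, T, T]
r6 m[φ2→wet] = [T, T, T]
r6 m[φ3→sun] = [T, T, T]
r6 m[φ3→sprk] = [T, T, T]
r6 m[φ4→wind] = [F, T, F]
r6 m[φ4→cld] = [T, T, F]
r6 m[φ5→slip] = [F, T, F]
r6 m[φ5→wet] = [T, T, T]
r6 m[φ6→wet] = [T, T, F]
r6 m[φ6→ice] = [T, F, T]
r6 m[φ7→rain] = [F, T, T]
r6 m[φ8→cld] = [T, F, F]
r6 m[φ9→cld] = [T, T, T]
r6 m[rain→φ0] = [F, T, T]
r6 m[rain→φ1] = [F, T, T]
r6 m[rain→φ7] = [T, T, T]
r6 m[slip→φ5] = [T, T, T]
r6 m[wind→φ0] = [F, T, F]
r6 m[wind→φ4] = [T, T, F]
r6 m[sun→φ2] = [T, T, T]
r6 m[sun→φ3] = [T, T, T]
r6 m[wet→φ1] = [T, T, F]
r6 m[wet→φ2] = [T, T, F]
r6 m[wet→φ5] = [T, T, F]
r6 m[wet→φ6] = [T, T, F]
r6 m[sprk→φ3] = [T, T, T]
r6 m[ice→φ6] = [T, T, T]
r6 m[cld→φ4] = [T, F, F]
r6 m[cld→φ8] = [T, T, F]
r6 m[cld→φ9] = [T, F, F]
r7 m[φ0→rain] = [T, T, T]
r7 m[φ0→wind] = [T, T, F]
r7 m[φ1→rain] = [T, T, T]
r7 m[φ1→wet] = [T, T, F]
r7 m[φ2→sun] = [T, T, T]
r7 m[φ2→wet] = [T, T, T]
r7 m[φ3→sun] = [T, T, T]
r7 m[φ3→sprk] = [T, T, T]
r7 m[φ4→wind] = [F, T, F]
r7 m[φ4→cld] = [T, T, F]
r7 m[φ5→slip] = [F, T, F]
r7 m[φ5→wet] = [T, T, T]
r7 m[φ6→wet] = [T, T, F]
r7 m[φ6→ice] = [T, F, T]
r7 m[φ7→rain] = [F, T, T]
r7 m[φ8→cld] = [T, F, F]
r7 m[φ9→cld] = [T, T, T]
r7 m[rain→φ0] = [F, T, T]
r7 m[rain→φ1] = [F, T, T]
r7 m[rain→φ7] = [T, T, T]
r7 m[slip→φ5] = [T, T, T]
r7 m[wind→φ0] = [F, T, F]
r7 m[wind→φ4] = [T, T, F]
r7 m[sun→φ2] = [T, T, T]
r7 m[sun→φ3] = [T, T, T]
r7 m[wet→φ1] = [T, T, F]
r7 m[wet→φ2] = [T, T, F]
r7 m[wet→φ5] = [T, T, F]
r7 m[wet→φ6] = [T, T, F]
r7 m[sprk→φ3] = [T, T, T]
r7 m[ice→φ6] = [T, T, T]
r7 m[cld→φ4] = [T, F, F]
r7 m[cld→φ8] = [T, T, F]
r7 m[cld→φ9] = [T, F, F]
fixed point reached at round 7
b[ice] = ⊗ incoming = [T, F, T]

b[ice] = [T, F, T]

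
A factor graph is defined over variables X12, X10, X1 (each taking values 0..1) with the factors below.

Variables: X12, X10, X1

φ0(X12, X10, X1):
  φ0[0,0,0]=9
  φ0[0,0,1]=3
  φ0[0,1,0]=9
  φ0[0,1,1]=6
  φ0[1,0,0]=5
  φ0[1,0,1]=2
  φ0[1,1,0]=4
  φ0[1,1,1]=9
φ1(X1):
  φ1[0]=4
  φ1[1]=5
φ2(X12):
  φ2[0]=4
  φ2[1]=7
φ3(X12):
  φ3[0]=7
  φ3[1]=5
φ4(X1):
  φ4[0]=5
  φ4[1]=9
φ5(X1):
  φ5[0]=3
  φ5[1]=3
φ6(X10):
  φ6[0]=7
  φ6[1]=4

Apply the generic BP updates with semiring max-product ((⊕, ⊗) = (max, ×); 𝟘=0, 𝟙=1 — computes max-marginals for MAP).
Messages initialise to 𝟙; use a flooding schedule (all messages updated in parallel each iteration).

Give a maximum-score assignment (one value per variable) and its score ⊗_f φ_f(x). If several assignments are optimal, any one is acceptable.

assignment: (X12=1, X10=1, X1=1); score = 170100

init: all messages = 𝟙 over 2 values
r1 m[φ0→X12] = [9, 9]
r1 m[φ0→X10] = [9, 9]
r1 m[φ0→X1] = [9, 9]
r1 m[φ1→X1] = [4, 5]
r1 m[φ2→X12] = [4, 7]
r1 m[φ3→X12] = [7, 5]
r1 m[φ4→X1] = [5, 9]
r1 m[φ5→X1] = [3, 3]
r1 m[φ6→X10] = [7, 4]
r1 m[X12→φ0] = [1, 1]
r1 m[X12→φ2] = [1, 1]
r1 m[X12→φ3] = [1, 1]
r1 m[X10→φ0] = [1, 1]
r1 m[X10→φ6] = [1, 1]
r1 m[X1→φ0] = [1, 1]
r1 m[X1→φ1] = [1, 1]
r1 m[X1→φ4] = [1, 1]
r1 m[X1→φ5] = [1, 1]
r2 m[φ0→X12] = [9, 9]
r2 m[φ0→X10] = [9, 9]
r2 m[φ0→X1] = [9, 9]
r2 m[φ1→X1] = [4, 5]
r2 m[φ2→X12] = [4, 7]
r2 m[φ3→X12] = [7, 5]
r2 m[φ4→X1] = [5, 9]
r2 m[φ5→X1] = [3, 3]
r2 m[φ6→X10] = [7, 4]
r2 m[X12→φ0] = [28, 35]
r2 m[X12→φ2] = [63, 45]
r2 m[X12→φ3] = [36, 63]
r2 m[X10→φ0] = [7, 4]
r2 m[X10→φ6] = [9, 9]
r2 m[X1→φ0] = [60, 135]
r2 m[X1→φ1] = [135, 243]
r2 m[X1→φ4] = [108, 135]
r2 m[X1→φ5] = [180, 405]
r3 m[φ0→X12] = [3780, 4860]
r3 m[φ0→X10] = [15120, 42525]
r3 m[φ0→X1] = [1764, 1260]
r3 m[φ1→X1] = [4, 5]
r3 m[φ2→X12] = [4, 7]
r3 m[φ3→X12] = [7, 5]
r3 m[φ4→X1] = [5, 9]
r3 m[φ5→X1] = [3, 3]
r3 m[φ6→X10] = [7, 4]
r3 m[X12→φ0] = [28, 35]
r3 m[X12→φ2] = [63, 45]
r3 m[X12→φ3] = [36, 63]
r3 m[X10→φ0] = [7, 4]
r3 m[X10→φ6] = [9, 9]
r3 m[X1→φ0] = [60, 135]
r3 m[X1→φ1] = [135, 243]
r3 m[X1→φ4] = [108, 135]
r3 m[X1→φ5] = [180, 405]
r4 m[φ0→X12] = [3780, 4860]
r4 m[φ0→X10] = [15120, 42525]
r4 m[φ0→X1] = [1764, 1260]
r4 m[φ1→X1] = [4, 5]
r4 m[φ2→X12] = [4, 7]
r4 m[φ3→X12] = [7, 5]
r4 m[φ4→X1] = [5, 9]
r4 m[φ5→X1] = [3, 3]
r4 m[φ6→X10] = [7, 4]
r4 m[X12→φ0] = [28, 35]
r4 m[X12→φ2] = [26460, 24300]
r4 m[X12→φ3] = [15120, 34020]
r4 m[X10→φ0] = [7, 4]
r4 m[X10→φ6] = [15120, 42525]
r4 m[X1→φ0] = [60, 135]
r4 m[X1→φ1] = [26460, 34020]
r4 m[X1→φ4] = [21168, 18900]
r4 m[X1→φ5] = [35280, 56700]
r5 m[φ0→X12] = [3780, 4860]
r5 m[φ0→X10] = [15120, 42525]
r5 m[φ0→X1] = [1764, 1260]
r5 m[φ1→X1] = [4, 5]
r5 m[φ2→X12] = [4, 7]
r5 m[φ3→X12] = [7, 5]
r5 m[φ4→X1] = [5, 9]
r5 m[φ5→X1] = [3, 3]
r5 m[φ6→X10] = [7, 4]
r5 m[X12→φ0] = [28, 35]
r5 m[X12→φ2] = [26460, 24300]
r5 m[X12→φ3] = [15120, 34020]
r5 m[X10→φ0] = [7, 4]
r5 m[X10→φ6] = [15120, 42525]
r5 m[X1→φ0] = [60, 135]
r5 m[X1→φ1] = [26460, 34020]
r5 m[X1→φ4] = [21168, 18900]
r5 m[X1→φ5] = [35280, 56700]
fixed point reached at round 5
traceback from X12: (X12=1, X10=1, X1=1), score=170100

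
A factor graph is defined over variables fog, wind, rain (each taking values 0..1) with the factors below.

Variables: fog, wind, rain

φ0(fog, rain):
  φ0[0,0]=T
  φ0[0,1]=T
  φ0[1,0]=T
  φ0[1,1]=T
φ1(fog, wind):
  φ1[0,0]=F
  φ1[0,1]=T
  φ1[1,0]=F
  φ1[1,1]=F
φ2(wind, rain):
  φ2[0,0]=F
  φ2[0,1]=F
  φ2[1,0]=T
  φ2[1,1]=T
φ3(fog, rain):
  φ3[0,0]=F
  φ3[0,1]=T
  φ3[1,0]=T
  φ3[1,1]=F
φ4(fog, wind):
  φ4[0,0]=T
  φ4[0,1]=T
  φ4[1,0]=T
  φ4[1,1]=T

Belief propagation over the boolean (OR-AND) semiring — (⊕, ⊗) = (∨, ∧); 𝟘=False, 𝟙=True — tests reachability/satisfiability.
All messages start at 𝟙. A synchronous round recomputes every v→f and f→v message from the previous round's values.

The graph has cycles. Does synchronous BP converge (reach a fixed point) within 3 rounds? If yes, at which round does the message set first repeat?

NOT CONVERGED within 3 rounds

init: all messages = 𝟙 over 2 values
r1 m[φ0→fog] = [T, T]
r1 m[φ0→rain] = [T, T]
r1 m[φ1→fog] = [T, F]
r1 m[φ1→wind] = [F, T]
r1 m[φ2→wind] = [F, T]
r1 m[φ2→rain] = [T, T]
r1 m[φ3→fog] = [T, T]
r1 m[φ3→rain] = [T, T]
r1 m[φ4→fog] = [T, T]
r1 m[φ4→wind] = [T, T]
r1 m[fog→φ0] = [T, T]
r1 m[fog→φ1] = [T, T]
r1 m[fog→φ3] = [T, T]
r1 m[fog→φ4] = [T, T]
r1 m[wind→φ1] = [T, T]
r1 m[wind→φ2] = [T, T]
r1 m[wind→φ4] = [T, T]
r1 m[rain→φ0] = [T, T]
r1 m[rain→φ2] = [T, T]
r1 m[rain→φ3] = [T, T]
r2 m[φ0→fog] = [T, T]
r2 m[φ0→rain] = [T, T]
r2 m[φ1→fog] = [T, F]
r2 m[φ1→wind] = [F, T]
r2 m[φ2→wind] = [F, T]
r2 m[φ2→rain] = [T, T]
r2 m[φ3→fog] = [T, T]
r2 m[φ3→rain] = [T, T]
r2 m[φ4→fog] = [T, T]
r2 m[φ4→wind] = [T, T]
r2 m[fog→φ0] = [T, F]
r2 m[fog→φ1] = [T, T]
r2 m[fog→φ3] = [T, F]
r2 m[fog→φ4] = [T, F]
r2 m[wind→φ1] = [F, T]
r2 m[wind→φ2] = [F, T]
r2 m[wind→φ4] = [F, T]
r2 m[rain→φ0] = [T, T]
r2 m[rain→φ2] = [T, T]
r2 m[rain→φ3] = [T, T]
r3 m[φ0→fog] = [T, T]
r3 m[φ0→rain] = [T, T]
r3 m[φ1→fog] = [T, F]
r3 m[φ1→wind] = [F, T]
r3 m[φ2→wind] = [F, T]
r3 m[φ2→rain] = [T, T]
r3 m[φ3→fog] = [T, T]
r3 m[φ3→rain] = [F, T]
r3 m[φ4→fog] = [T, T]
r3 m[φ4→wind] = [T, T]
r3 m[fog→φ0] = [T, F]
r3 m[fog→φ1] = [T, T]
r3 m[fog→φ3] = [T, F]
r3 m[fog→φ4] = [T, F]
r3 m[wind→φ1] = [F, T]
r3 m[wind→φ2] = [F, T]
r3 m[wind→φ4] = [F, T]
r3 m[rain→φ0] = [T, T]
r3 m[rain→φ2] = [T, T]
r3 m[rain→φ3] = [T, T]
no fixed point within 3 rounds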